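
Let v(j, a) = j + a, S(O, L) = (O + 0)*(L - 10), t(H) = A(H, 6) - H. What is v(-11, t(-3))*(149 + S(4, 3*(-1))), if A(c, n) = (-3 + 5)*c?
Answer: -1358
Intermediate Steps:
A(c, n) = 2*c
t(H) = H (t(H) = 2*H - H = H)
S(O, L) = O*(-10 + L)
v(j, a) = a + j
v(-11, t(-3))*(149 + S(4, 3*(-1))) = (-3 - 11)*(149 + 4*(-10 + 3*(-1))) = -14*(149 + 4*(-10 - 3)) = -14*(149 + 4*(-13)) = -14*(149 - 52) = -14*97 = -1358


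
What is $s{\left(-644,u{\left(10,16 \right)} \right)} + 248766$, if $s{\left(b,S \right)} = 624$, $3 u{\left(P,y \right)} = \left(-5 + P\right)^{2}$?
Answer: $249390$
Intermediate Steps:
$u{\left(P,y \right)} = \frac{\left(-5 + P\right)^{2}}{3}$
$s{\left(-644,u{\left(10,16 \right)} \right)} + 248766 = 624 + 248766 = 249390$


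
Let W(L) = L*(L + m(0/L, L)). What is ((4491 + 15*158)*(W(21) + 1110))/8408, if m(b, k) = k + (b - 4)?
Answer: 3272697/2102 ≈ 1556.9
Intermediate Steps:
m(b, k) = -4 + b + k (m(b, k) = k + (-4 + b) = -4 + b + k)
W(L) = L*(-4 + 2*L) (W(L) = L*(L + (-4 + 0/L + L)) = L*(L + (-4 + 0 + L)) = L*(L + (-4 + L)) = L*(-4 + 2*L))
((4491 + 15*158)*(W(21) + 1110))/8408 = ((4491 + 15*158)*(2*21*(-2 + 21) + 1110))/8408 = ((4491 + 2370)*(2*21*19 + 1110))*(1/8408) = (6861*(798 + 1110))*(1/8408) = (6861*1908)*(1/8408) = 13090788*(1/8408) = 3272697/2102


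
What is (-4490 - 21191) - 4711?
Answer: -30392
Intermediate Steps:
(-4490 - 21191) - 4711 = -25681 - 4711 = -30392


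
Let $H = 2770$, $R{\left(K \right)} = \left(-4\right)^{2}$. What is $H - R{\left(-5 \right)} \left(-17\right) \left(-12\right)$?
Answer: $-494$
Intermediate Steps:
$R{\left(K \right)} = 16$
$H - R{\left(-5 \right)} \left(-17\right) \left(-12\right) = 2770 - 16 \left(-17\right) \left(-12\right) = 2770 - \left(-272\right) \left(-12\right) = 2770 - 3264 = -494$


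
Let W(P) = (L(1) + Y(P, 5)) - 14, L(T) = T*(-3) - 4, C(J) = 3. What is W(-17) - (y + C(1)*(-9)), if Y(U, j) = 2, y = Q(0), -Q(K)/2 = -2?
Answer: 4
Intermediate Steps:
Q(K) = 4 (Q(K) = -2*(-2) = 4)
L(T) = -4 - 3*T (L(T) = -3*T - 4 = -4 - 3*T)
y = 4
W(P) = -19 (W(P) = ((-4 - 3*1) + 2) - 14 = ((-4 - 3) + 2) - 14 = (-7 + 2) - 14 = -5 - 14 = -19)
W(-17) - (y + C(1)*(-9)) = -19 - (4 + 3*(-9)) = -19 - (4 - 27) = -19 - 1*(-23) = -19 + 23 = 4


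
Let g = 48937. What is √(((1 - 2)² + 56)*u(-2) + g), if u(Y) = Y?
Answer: √48823 ≈ 220.96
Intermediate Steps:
√(((1 - 2)² + 56)*u(-2) + g) = √(((1 - 2)² + 56)*(-2) + 48937) = √(((-1)² + 56)*(-2) + 48937) = √((1 + 56)*(-2) + 48937) = √(57*(-2) + 48937) = √(-114 + 48937) = √48823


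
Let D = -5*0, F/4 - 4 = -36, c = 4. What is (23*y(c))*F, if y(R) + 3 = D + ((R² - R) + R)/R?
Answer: -2944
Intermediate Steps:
F = -128 (F = 16 + 4*(-36) = 16 - 144 = -128)
D = 0
y(R) = -3 + R (y(R) = -3 + (0 + ((R² - R) + R)/R) = -3 + (0 + R²/R) = -3 + (0 + R) = -3 + R)
(23*y(c))*F = (23*(-3 + 4))*(-128) = (23*1)*(-128) = 23*(-128) = -2944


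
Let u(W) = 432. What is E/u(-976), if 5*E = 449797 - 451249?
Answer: -121/180 ≈ -0.67222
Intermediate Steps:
E = -1452/5 (E = (449797 - 451249)/5 = (1/5)*(-1452) = -1452/5 ≈ -290.40)
E/u(-976) = -1452/5/432 = -1452/5*1/432 = -121/180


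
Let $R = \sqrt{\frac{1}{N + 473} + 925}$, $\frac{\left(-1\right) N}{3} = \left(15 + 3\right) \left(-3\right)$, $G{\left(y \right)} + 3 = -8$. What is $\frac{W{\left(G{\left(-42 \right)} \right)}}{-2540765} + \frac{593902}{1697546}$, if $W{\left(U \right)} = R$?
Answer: $\frac{296951}{848773} - \frac{12 \sqrt{2590165}}{1613385775} \approx 0.34985$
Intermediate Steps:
$G{\left(y \right)} = -11$ ($G{\left(y \right)} = -3 - 8 = -11$)
$N = 162$ ($N = - 3 \left(15 + 3\right) \left(-3\right) = - 3 \cdot 18 \left(-3\right) = \left(-3\right) \left(-54\right) = 162$)
$R = \frac{12 \sqrt{2590165}}{635}$ ($R = \sqrt{\frac{1}{162 + 473} + 925} = \sqrt{\frac{1}{635} + 925} = \sqrt{\frac{587376}{635}} = \frac{12 \sqrt{2590165}}{635} \approx 30.414$)
$W{\left(U \right)} = \frac{12 \sqrt{2590165}}{635}$
$\frac{W{\left(G{\left(-42 \right)} \right)}}{-2540765} + \frac{593902}{1697546} = \frac{\frac{12}{635} \sqrt{2590165}}{-2540765} + \frac{593902}{1697546} = \frac{12 \sqrt{2590165}}{635} \left(- \frac{1}{2540765}\right) + 593902 \cdot \frac{1}{1697546} = - \frac{12 \sqrt{2590165}}{1613385775} + \frac{296951}{848773} = \frac{296951}{848773} - \frac{12 \sqrt{2590165}}{1613385775}$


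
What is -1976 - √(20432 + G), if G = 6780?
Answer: -1976 - 2*√6803 ≈ -2141.0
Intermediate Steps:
-1976 - √(20432 + G) = -1976 - √(20432 + 6780) = -1976 - √27212 = -1976 - 2*√6803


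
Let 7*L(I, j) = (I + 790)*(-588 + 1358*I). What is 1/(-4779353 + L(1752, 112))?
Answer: 1/859002415 ≈ 1.1641e-9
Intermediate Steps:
L(I, j) = (-588 + 1358*I)*(790 + I)/7 (L(I, j) = ((I + 790)*(-588 + 1358*I))/7 = ((790 + I)*(-588 + 1358*I))/7 = ((-588 + 1358*I)*(790 + I))/7 = (-588 + 1358*I)*(790 + I)/7)
1/(-4779353 + L(1752, 112)) = 1/(-4779353 + (-66360 + 194*1752**2 + 153176*1752)) = 1/(-4779353 + (-66360 + 194*3069504 + 268364352)) = 1/(-4779353 + (-66360 + 595483776 + 268364352)) = 1/(-4779353 + 863781768) = 1/859002415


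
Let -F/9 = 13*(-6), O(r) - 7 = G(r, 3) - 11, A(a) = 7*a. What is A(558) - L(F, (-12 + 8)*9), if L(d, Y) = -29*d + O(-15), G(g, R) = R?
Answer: 24265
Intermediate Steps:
O(r) = -1 (O(r) = 7 + (3 - 11) = 7 - 8 = -1)
F = 702 (F = -117*(-6) = -9*(-78) = 702)
L(d, Y) = -1 - 29*d (L(d, Y) = -29*d - 1 = -1 - 29*d)
A(558) - L(F, (-12 + 8)*9) = 7*558 - (-1 - 29*702) = 3906 - (-1 - 20358) = 3906 - 1*(-20359) = 3906 + 20359 = 24265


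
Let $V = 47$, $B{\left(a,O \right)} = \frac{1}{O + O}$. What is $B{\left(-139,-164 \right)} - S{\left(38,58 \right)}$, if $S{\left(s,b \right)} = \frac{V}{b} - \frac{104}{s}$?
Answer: $\frac{347621}{180728} \approx 1.9234$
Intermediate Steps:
$B{\left(a,O \right)} = \frac{1}{2 O}$
$S{\left(s,b \right)} = - \frac{104}{s} + \frac{47}{b}$ ($S{\left(s,b \right)} = \frac{47}{b} - \frac{104}{s} = - \frac{104}{s} + \frac{47}{b}$)
$B{\left(-139,-164 \right)} - S{\left(38,58 \right)} = \frac{1}{2 \left(-164\right)} - \left(- \frac{104}{38} + \frac{47}{58}\right) = \frac{1}{2} \left(- \frac{1}{164}\right) - \left(\left(-104\right) \frac{1}{38} + 47 \cdot \frac{1}{58}\right) = - \frac{1}{328} - \left(- \frac{52}{19} + \frac{47}{58}\right) = - \frac{1}{328} - - \frac{2123}{1102} = - \frac{1}{328} + \frac{2123}{1102} = \frac{347621}{180728}$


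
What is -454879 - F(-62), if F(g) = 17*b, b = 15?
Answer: -455134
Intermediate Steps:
F(g) = 255 (F(g) = 17*15 = 255)
-454879 - F(-62) = -454879 - 1*255 = -454879 - 255 = -455134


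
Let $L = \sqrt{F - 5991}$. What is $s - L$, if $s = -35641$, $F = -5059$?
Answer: $-35641 - 5 i \sqrt{442} \approx -35641.0 - 105.12 i$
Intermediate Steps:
$L = 5 i \sqrt{442}$ ($L = \sqrt{-5059 - 5991} = \sqrt{-11050} = 5 i \sqrt{442} \approx 105.12 i$)
$s - L = -35641 - 5 i \sqrt{442}$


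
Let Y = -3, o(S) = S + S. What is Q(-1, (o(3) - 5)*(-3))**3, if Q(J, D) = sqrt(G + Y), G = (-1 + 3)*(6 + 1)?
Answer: 11*sqrt(11) ≈ 36.483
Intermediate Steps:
o(S) = 2*S
G = 14 (G = 2*7 = 14)
Q(J, D) = sqrt(11) (Q(J, D) = sqrt(14 - 3) = sqrt(11))
Q(-1, (o(3) - 5)*(-3))**3 = (sqrt(11))**3 = 11*sqrt(11)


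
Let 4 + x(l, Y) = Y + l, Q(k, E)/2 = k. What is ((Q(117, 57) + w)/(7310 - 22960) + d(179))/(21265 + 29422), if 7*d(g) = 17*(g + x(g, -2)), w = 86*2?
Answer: 46823379/2776380425 ≈ 0.016865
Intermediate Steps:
Q(k, E) = 2*k
x(l, Y) = -4 + Y + l (x(l, Y) = -4 + (Y + l) = -4 + Y + l)
w = 172
d(g) = -102/7 + 34*g/7 (d(g) = (17*(g + (-4 - 2 + g)))/7 = (17*(g + (-6 + g)))/7 = (17*(-6 + 2*g))/7 = (-102 + 34*g)/7 = -102/7 + 34*g/7)
((Q(117, 57) + w)/(7310 - 22960) + d(179))/(21265 + 29422) = ((2*117 + 172)/(7310 - 22960) + (-102/7 + (34/7)*179))/(21265 + 29422) = ((234 + 172)/(-15650) + (-102/7 + 6086/7))/50687 = (406*(-1/15650) + 5984/7)*(1/50687) = (-203/7825 + 5984/7)*(1/50687) = (46823379/54775)*(1/50687) = 46823379/2776380425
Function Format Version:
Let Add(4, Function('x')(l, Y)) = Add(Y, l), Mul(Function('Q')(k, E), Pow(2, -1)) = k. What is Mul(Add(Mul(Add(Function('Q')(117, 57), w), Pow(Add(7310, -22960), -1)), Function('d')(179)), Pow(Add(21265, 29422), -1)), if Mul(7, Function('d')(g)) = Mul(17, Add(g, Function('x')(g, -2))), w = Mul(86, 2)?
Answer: Rational(46823379, 2776380425) ≈ 0.016865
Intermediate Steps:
Function('Q')(k, E) = Mul(2, k)
Function('x')(l, Y) = Add(-4, Y, l) (Function('x')(l, Y) = Add(-4, Add(Y, l)) = Add(-4, Y, l))
w = 172
Function('d')(g) = Add(Rational(-102, 7), Mul(Rational(34, 7), g)) (Function('d')(g) = Mul(Rational(1, 7), Mul(17, Add(g, Add(-4, -2, g)))) = Mul(Rational(1, 7), Mul(17, Add(g, Add(-6, g)))) = Mul(Rational(1, 7), Mul(17, Add(-6, Mul(2, g)))) = Mul(Rational(1, 7), Add(-102, Mul(34, g))) = Add(Rational(-102, 7), Mul(Rational(34, 7), g)))
Mul(Add(Mul(Add(Function('Q')(117, 57), w), Pow(Add(7310, -22960), -1)), Function('d')(179)), Pow(Add(21265, 29422), -1)) = Mul(Add(Mul(Add(Mul(2, 117), 172), Pow(Add(7310, -22960), -1)), Add(Rational(-102, 7), Mul(Rational(34, 7), 179))), Pow(Add(21265, 29422), -1)) = Mul(Add(Mul(Add(234, 172), Pow(-15650, -1)), Add(Rational(-102, 7), Rational(6086, 7))), Pow(50687, -1)) = Mul(Add(Mul(406, Rational(-1, 15650)), Rational(5984, 7)), Rational(1, 50687)) = Mul(Add(Rational(-203, 7825), Rational(5984, 7)), Rational(1, 50687)) = Mul(Rational(46823379, 54775), Rational(1, 50687)) = Rational(46823379, 2776380425)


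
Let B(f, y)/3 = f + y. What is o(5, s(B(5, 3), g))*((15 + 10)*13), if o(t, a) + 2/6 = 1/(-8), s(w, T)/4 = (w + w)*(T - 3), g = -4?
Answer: -3575/24 ≈ -148.96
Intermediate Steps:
B(f, y) = 3*f + 3*y (B(f, y) = 3*(f + y) = 3*f + 3*y)
s(w, T) = 8*w*(-3 + T) (s(w, T) = 4*((w + w)*(T - 3)) = 4*((2*w)*(-3 + T)) = 4*(2*w*(-3 + T)) = 8*w*(-3 + T))
o(t, a) = -11/24 (o(t, a) = -⅓ + 1/(-8) = -⅓ - ⅛ = -11/24)
o(5, s(B(5, 3), g))*((15 + 10)*13) = -11*(15 + 10)*13/24 = -275*13/24 = -11/24*325 = -3575/24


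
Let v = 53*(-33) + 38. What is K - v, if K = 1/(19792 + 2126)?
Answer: 37501699/21918 ≈ 1711.0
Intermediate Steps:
K = 1/21918 ≈ 4.5625e-5
v = -1711 (v = -1749 + 38 = -1711)
K - v = 1/21918 - 1*(-1711) = 1/21918 + 1711 = 37501699/21918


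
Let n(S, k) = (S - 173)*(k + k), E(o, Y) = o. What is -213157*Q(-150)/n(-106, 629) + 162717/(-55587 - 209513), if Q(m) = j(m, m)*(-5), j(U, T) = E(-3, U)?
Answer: 3560847173/419123100 ≈ 8.4959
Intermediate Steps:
j(U, T) = -3
n(S, k) = 2*k*(-173 + S) (n(S, k) = (-173 + S)*(2*k) = 2*k*(-173 + S))
Q(m) = 15 (Q(m) = -3*(-5) = 15)
-213157*Q(-150)/n(-106, 629) + 162717/(-55587 - 209513) = -213157*15/(1258*(-173 - 106)) + 162717/(-55587 - 209513) = -213157/((2*629*(-279))*(1/15)) + 162717/(-265100) = -213157/((-350982*1/15)) + 162717*(-1/265100) = -213157/(-116994/5) - 162717/265100 = -213157*(-5/116994) - 162717/265100 = 28805/3162 - 162717/265100 = 3560847173/419123100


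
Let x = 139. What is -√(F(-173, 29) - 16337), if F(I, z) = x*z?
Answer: -I*√12306 ≈ -110.93*I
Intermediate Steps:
F(I, z) = 139*z
-√(F(-173, 29) - 16337) = -√(139*29 - 16337) = -√(4031 - 16337) = -√(-12306) = -I*√12306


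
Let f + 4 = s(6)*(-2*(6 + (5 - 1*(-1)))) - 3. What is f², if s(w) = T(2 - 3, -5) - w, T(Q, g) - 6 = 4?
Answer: 10609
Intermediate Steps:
T(Q, g) = 10 (T(Q, g) = 6 + 4 = 10)
s(w) = 10 - w
f = -103 (f = -4 + ((10 - 1*6)*(-2*(6 + (5 - 1*(-1)))) - 3) = -4 + ((10 - 6)*(-2*(6 + (5 + 1))) - 3) = -4 + (4*(-2*(6 + 6)) - 3) = -4 + (4*(-2*12) - 3) = -4 + (4*(-24) - 3) = -4 + (-96 - 3) = -4 - 99 = -103)
f² = (-103)² = 10609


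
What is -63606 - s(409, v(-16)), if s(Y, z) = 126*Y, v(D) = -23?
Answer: -115140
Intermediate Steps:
-63606 - s(409, v(-16)) = -63606 - 126*409 = -63606 - 1*51534 = -63606 - 51534 = -115140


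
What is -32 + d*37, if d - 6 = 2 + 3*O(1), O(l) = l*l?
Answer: 375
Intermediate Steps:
O(l) = l²
d = 11 (d = 6 + (2 + 3*1²) = 6 + (2 + 3*1) = 6 + (2 + 3) = 6 + 5 = 11)
-32 + d*37 = -32 + 11*37 = -32 + 407 = 375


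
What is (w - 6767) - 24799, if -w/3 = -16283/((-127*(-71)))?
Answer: -284581773/9017 ≈ -31561.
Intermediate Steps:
w = 48849/9017 (w = -(-48849)/((-127*(-71))) = -(-48849)/9017 = -3*(-16283/9017) = 48849/9017 ≈ 5.4174)
(w - 6767) - 24799 = (48849/9017 - 6767) - 24799 = -60969190/9017 - 24799 = -284581773/9017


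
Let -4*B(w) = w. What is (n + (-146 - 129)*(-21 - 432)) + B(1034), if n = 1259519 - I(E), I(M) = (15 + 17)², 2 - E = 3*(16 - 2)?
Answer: 2765623/2 ≈ 1.3828e+6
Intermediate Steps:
B(w) = -w/4
E = -40 (E = 2 - 3*(16 - 2) = 2 - 3*14 = 2 - 1*42 = 2 - 42 = -40)
I(M) = 1024 (I(M) = 32² = 1024)
n = 1258495 (n = 1259519 - 1*1024 = 1259519 - 1024 = 1258495)
(n + (-146 - 129)*(-21 - 432)) + B(1034) = (1258495 + (-146 - 129)*(-21 - 432)) - ¼*1034 = (1258495 - 275*(-453)) - 517/2 = (1258495 + 124575) - 517/2 = 1383070 - 517/2 = 2765623/2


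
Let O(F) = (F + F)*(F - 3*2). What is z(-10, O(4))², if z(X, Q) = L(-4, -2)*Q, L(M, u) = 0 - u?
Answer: 1024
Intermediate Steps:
O(F) = 2*F*(-6 + F) (O(F) = (2*F)*(F - 6) = (2*F)*(-6 + F) = 2*F*(-6 + F))
L(M, u) = -u
z(X, Q) = 2*Q (z(X, Q) = (-1*(-2))*Q = 2*Q)
z(-10, O(4))² = (2*(2*4*(-6 + 4)))² = (2*(2*4*(-2)))² = (2*(-16))² = (-32)² = 1024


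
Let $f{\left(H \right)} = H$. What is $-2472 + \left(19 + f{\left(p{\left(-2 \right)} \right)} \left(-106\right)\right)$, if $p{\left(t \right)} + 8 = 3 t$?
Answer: $-969$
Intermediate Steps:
$p{\left(t \right)} = -8 + 3 t$
$-2472 + \left(19 + f{\left(p{\left(-2 \right)} \right)} \left(-106\right)\right) = -2472 + \left(19 + \left(-8 + 3 \left(-2\right)\right) \left(-106\right)\right) = -2472 + \left(19 + \left(-8 - 6\right) \left(-106\right)\right) = -2472 + \left(19 - -1484\right) = -2472 + \left(19 + 1484\right) = -2472 + 1503 = -969$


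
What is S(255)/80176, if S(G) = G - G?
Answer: 0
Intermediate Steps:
S(G) = 0
S(255)/80176 = 0/80176 = 0*(1/80176) = 0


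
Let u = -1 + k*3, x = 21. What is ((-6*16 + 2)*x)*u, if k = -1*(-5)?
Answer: -27636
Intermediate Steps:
k = 5
u = 14 (u = -1 + 5*3 = -1 + 15 = 14)
((-6*16 + 2)*x)*u = ((-6*16 + 2)*21)*14 = ((-96 + 2)*21)*14 = -94*21*14 = -1974*14 = -27636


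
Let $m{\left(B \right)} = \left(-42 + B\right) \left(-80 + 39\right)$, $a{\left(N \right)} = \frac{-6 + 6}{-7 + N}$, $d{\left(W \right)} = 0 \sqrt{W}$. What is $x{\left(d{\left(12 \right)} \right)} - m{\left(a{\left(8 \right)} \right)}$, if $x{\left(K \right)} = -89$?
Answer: $-1811$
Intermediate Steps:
$d{\left(W \right)} = 0$
$a{\left(N \right)} = 0$ ($a{\left(N \right)} = \frac{0}{-7 + N} = 0$)
$m{\left(B \right)} = 1722 - 41 B$ ($m{\left(B \right)} = \left(-42 + B\right) \left(-41\right) = 1722 - 41 B$)
$x{\left(d{\left(12 \right)} \right)} - m{\left(a{\left(8 \right)} \right)} = -89 - \left(1722 - 0\right) = -89 - \left(1722 + 0\right) = -89 - 1722 = -1811$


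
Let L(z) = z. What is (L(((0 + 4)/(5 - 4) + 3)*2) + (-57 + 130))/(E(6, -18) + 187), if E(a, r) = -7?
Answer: 29/60 ≈ 0.48333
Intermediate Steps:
(L(((0 + 4)/(5 - 4) + 3)*2) + (-57 + 130))/(E(6, -18) + 187) = (((0 + 4)/(5 - 4) + 3)*2 + (-57 + 130))/(-7 + 187) = ((4/1 + 3)*2 + 73)/180 = ((4*1 + 3)*2 + 73)*(1/180) = ((4 + 3)*2 + 73)*(1/180) = (7*2 + 73)*(1/180) = (14 + 73)*(1/180) = 87*(1/180) = 29/60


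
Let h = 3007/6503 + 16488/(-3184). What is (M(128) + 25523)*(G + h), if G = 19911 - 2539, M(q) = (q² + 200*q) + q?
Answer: 3040186504829085/2588194 ≈ 1.1746e+9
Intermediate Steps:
h = -12205897/2588194 (h = 3007*(1/6503) + 16488*(-1/3184) = 3007/6503 - 2061/398 = -12205897/2588194 ≈ -4.7160)
M(q) = q² + 201*q
G = 17372
(M(128) + 25523)*(G + h) = (128*(201 + 128) + 25523)*(17372 - 12205897/2588194) = (128*329 + 25523)*(44949900271/2588194) = (42112 + 25523)*(44949900271/2588194) = 67635*(44949900271/2588194) = 3040186504829085/2588194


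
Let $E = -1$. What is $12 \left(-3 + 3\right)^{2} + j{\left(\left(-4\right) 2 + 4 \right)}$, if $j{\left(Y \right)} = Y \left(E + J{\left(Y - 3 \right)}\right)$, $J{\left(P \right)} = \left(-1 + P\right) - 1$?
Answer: $40$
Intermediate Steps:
$J{\left(P \right)} = -2 + P$
$j{\left(Y \right)} = Y \left(-6 + Y\right)$ ($j{\left(Y \right)} = Y \left(-1 + \left(-2 + \left(Y - 3\right)\right)\right) = Y \left(-1 + \left(-2 + \left(-3 + Y\right)\right)\right) = Y \left(-1 + \left(-5 + Y\right)\right) = Y \left(-6 + Y\right)$)
$12 \left(-3 + 3\right)^{2} + j{\left(\left(-4\right) 2 + 4 \right)} = 12 \left(-3 + 3\right)^{2} + \left(\left(-4\right) 2 + 4\right) \left(-6 + \left(\left(-4\right) 2 + 4\right)\right) = 12 \cdot 0^{2} + \left(-8 + 4\right) \left(-6 + \left(-8 + 4\right)\right) = 12 \cdot 0 - 4 \left(-6 - 4\right) = 0 - -40 = 0 + 40 = 40$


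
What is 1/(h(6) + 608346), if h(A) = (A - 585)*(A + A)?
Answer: 1/601398 ≈ 1.6628e-6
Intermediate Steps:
h(A) = 2*A*(-585 + A) (h(A) = (-585 + A)*(2*A) = 2*A*(-585 + A))
1/(h(6) + 608346) = 1/(2*6*(-585 + 6) + 608346) = 1/(2*6*(-579) + 608346) = 1/(-6948 + 608346) = 1/601398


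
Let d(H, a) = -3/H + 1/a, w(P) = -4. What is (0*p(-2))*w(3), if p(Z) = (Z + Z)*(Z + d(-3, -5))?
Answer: 0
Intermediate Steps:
d(H, a) = 1/a - 3/H (d(H, a) = -3/H + 1/a = 1/a - 3/H)
p(Z) = 2*Z*(⅘ + Z) (p(Z) = (Z + Z)*(Z + (1/(-5) - 3/(-3))) = (2*Z)*(Z + (-⅕ - 3*(-⅓))) = (2*Z)*(Z + (-⅕ + 1)) = (2*Z)*(Z + ⅘) = (2*Z)*(⅘ + Z) = 2*Z*(⅘ + Z))
(0*p(-2))*w(3) = (0*((⅖)*(-2)*(4 + 5*(-2))))*(-4) = (0*((⅖)*(-2)*(4 - 10)))*(-4) = (0*((⅖)*(-2)*(-6)))*(-4) = (0*(24/5))*(-4) = 0*(-4) = 0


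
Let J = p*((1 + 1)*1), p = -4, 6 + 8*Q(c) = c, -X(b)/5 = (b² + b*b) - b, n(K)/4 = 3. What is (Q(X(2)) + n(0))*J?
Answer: -60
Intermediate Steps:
n(K) = 12 (n(K) = 4*3 = 12)
X(b) = -10*b² + 5*b (X(b) = -5*((b² + b*b) - b) = -5*((b² + b²) - b) = -5*(2*b² - b) = -5*(-b + 2*b²) = -10*b² + 5*b)
Q(c) = -¾ + c/8
J = -8 (J = -4*(1 + 1) = -8 ≈ -8.0000)
(Q(X(2)) + n(0))*J = ((-¾ + (5*2*(1 - 2*2))/8) + 12)*(-8) = ((-¾ + (5*2*(1 - 4))/8) + 12)*(-8) = ((-¾ + (5*2*(-3))/8) + 12)*(-8) = ((-¾ + (⅛)*(-30)) + 12)*(-8) = ((-¾ - 15/4) + 12)*(-8) = (-9/2 + 12)*(-8) = (15/2)*(-8) = -60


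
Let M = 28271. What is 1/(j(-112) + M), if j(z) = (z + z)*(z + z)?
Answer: 1/78447 ≈ 1.2747e-5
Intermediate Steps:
j(z) = 4*z² (j(z) = (2*z)*(2*z) = 4*z²)
1/(j(-112) + M) = 1/(4*(-112)² + 28271) = 1/(4*12544 + 28271) = 1/(50176 + 28271) = 1/78447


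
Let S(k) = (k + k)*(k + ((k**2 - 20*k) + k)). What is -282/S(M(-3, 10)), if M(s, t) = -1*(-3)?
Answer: 47/45 ≈ 1.0444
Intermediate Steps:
M(s, t) = 3
S(k) = 2*k*(k**2 - 18*k) (S(k) = (2*k)*(k + (k**2 - 19*k)) = (2*k)*(k**2 - 18*k) = 2*k*(k**2 - 18*k))
-282/S(M(-3, 10)) = -282*1/(18*(-18 + 3)) = -282/(2*9*(-15)) = -282/(-270) = -282*(-1/270) = 47/45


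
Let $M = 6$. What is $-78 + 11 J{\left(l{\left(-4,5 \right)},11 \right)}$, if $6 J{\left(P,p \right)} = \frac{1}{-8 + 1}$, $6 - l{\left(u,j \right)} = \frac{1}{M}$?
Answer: $- \frac{3287}{42} \approx -78.262$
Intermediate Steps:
$l{\left(u,j \right)} = \frac{35}{6}$ ($l{\left(u,j \right)} = 6 - \frac{1}{6} = \frac{35}{6}$)
$J{\left(P,p \right)} = - \frac{1}{42}$ ($J{\left(P,p \right)} = \frac{1}{6 \left(-8 + 1\right)} = \frac{1}{6 \left(-7\right)} = \frac{1}{6} \left(- \frac{1}{7}\right) = - \frac{1}{42}$)
$-78 + 11 J{\left(l{\left(-4,5 \right)},11 \right)} = -78 + 11 \left(- \frac{1}{42}\right) = -78 - \frac{11}{42} = - \frac{3287}{42}$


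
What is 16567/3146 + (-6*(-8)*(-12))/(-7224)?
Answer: 5062171/946946 ≈ 5.3458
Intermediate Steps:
16567/3146 + (-6*(-8)*(-12))/(-7224) = 16567*(1/3146) + (48*(-12))*(-1/7224) = 16567/3146 - 576*(-1/7224) = 16567/3146 + 24/301 = 5062171/946946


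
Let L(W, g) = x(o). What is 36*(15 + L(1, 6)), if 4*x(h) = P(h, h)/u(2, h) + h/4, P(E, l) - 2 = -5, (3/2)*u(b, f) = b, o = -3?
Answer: 513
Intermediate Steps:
u(b, f) = 2*b/3
P(E, l) = -3 (P(E, l) = 2 - 5 = -3)
x(h) = -9/16 + h/16 (x(h) = (-3/((⅔)*2) + h/4)/4 = (-3/4/3 + h*(¼))/4 = (-3*¾ + h/4)/4 = (-9/4 + h/4)/4 = -9/16 + h/16)
L(W, g) = -¾ (L(W, g) = -9/16 + (1/16)*(-3) = -9/16 - 3/16 = -¾)
36*(15 + L(1, 6)) = 36*(15 - ¾) = 36*(57/4) = 513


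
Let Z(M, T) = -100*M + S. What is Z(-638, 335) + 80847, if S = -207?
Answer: 144440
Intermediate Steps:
Z(M, T) = -207 - 100*M (Z(M, T) = -100*M - 207 = -207 - 100*M)
Z(-638, 335) + 80847 = (-207 - 100*(-638)) + 80847 = (-207 + 63800) + 80847 = 63593 + 80847 = 144440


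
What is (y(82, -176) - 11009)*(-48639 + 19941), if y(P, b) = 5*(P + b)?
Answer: 329424342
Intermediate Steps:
y(P, b) = 5*P + 5*b
(y(82, -176) - 11009)*(-48639 + 19941) = ((5*82 + 5*(-176)) - 11009)*(-48639 + 19941) = ((410 - 880) - 11009)*(-28698) = (-470 - 11009)*(-28698) = -11479*(-28698) = 329424342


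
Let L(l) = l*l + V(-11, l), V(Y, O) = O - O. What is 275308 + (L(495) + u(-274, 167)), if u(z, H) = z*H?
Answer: 474575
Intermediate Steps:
V(Y, O) = 0
u(z, H) = H*z
L(l) = l² (L(l) = l*l + 0 = l² + 0 = l²)
275308 + (L(495) + u(-274, 167)) = 275308 + (495² + 167*(-274)) = 275308 + (245025 - 45758) = 275308 + 199267 = 474575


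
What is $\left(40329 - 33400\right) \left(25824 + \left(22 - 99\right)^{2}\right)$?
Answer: $220016537$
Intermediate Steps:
$\left(40329 - 33400\right) \left(25824 + \left(22 - 99\right)^{2}\right) = 6929 \left(25824 + \left(-77\right)^{2}\right) = 6929 \left(25824 + 5929\right) = 6929 \cdot 31753 = 220016537$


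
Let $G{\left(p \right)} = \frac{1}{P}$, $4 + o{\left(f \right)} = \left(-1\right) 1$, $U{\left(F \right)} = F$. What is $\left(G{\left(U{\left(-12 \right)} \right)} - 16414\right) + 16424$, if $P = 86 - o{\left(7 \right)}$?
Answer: $\frac{911}{91} \approx 10.011$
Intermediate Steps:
$o{\left(f \right)} = -5$ ($o{\left(f \right)} = -4 - 1 = -5$)
$P = 91$ ($P = 86 - -5 = 86 + 5 = 91$)
$G{\left(p \right)} = \frac{1}{91}$
$\left(G{\left(U{\left(-12 \right)} \right)} - 16414\right) + 16424 = \left(\frac{1}{91} - 16414\right) + 16424 = - \frac{1493673}{91} + 16424 = \frac{911}{91}$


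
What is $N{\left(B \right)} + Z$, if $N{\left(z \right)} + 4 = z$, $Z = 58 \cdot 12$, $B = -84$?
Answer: $608$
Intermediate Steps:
$Z = 696$
$N{\left(z \right)} = -4 + z$
$N{\left(B \right)} + Z = \left(-4 - 84\right) + 696 = -88 + 696 = 608$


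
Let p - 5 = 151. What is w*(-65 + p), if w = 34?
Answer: 3094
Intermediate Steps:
p = 156 (p = 5 + 151 = 156)
w*(-65 + p) = 34*(-65 + 156) = 34*91 = 3094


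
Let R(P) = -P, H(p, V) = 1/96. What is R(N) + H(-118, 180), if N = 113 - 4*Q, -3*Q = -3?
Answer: -10463/96 ≈ -108.99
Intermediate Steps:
Q = 1 (Q = -⅓*(-3) = 1)
H(p, V) = 1/96
N = 109 (N = 113 - 4 = 109)
R(N) + H(-118, 180) = -1*109 + 1/96 = -109 + 1/96 = -10463/96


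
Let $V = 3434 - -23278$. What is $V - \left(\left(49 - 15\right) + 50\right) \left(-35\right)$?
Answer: $29652$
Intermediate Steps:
$V = 26712$ ($V = 3434 + 23278 = 26712$)
$V - \left(\left(49 - 15\right) + 50\right) \left(-35\right) = 26712 - \left(\left(49 - 15\right) + 50\right) \left(-35\right) = 26712 - \left(34 + 50\right) \left(-35\right) = 26712 - 84 \left(-35\right) = 26712 - -2940 = 26712 + 2940 = 29652$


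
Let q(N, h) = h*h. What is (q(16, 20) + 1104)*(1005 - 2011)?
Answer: -1513024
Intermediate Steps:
q(N, h) = h²
(q(16, 20) + 1104)*(1005 - 2011) = (20² + 1104)*(1005 - 2011) = (400 + 1104)*(-1006) = 1504*(-1006) = -1513024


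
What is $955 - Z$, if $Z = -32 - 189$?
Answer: $1176$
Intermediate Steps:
$Z = -221$ ($Z = -32 - 189 = -221$)
$955 - Z = 955 - -221 = 955 + 221 = 1176$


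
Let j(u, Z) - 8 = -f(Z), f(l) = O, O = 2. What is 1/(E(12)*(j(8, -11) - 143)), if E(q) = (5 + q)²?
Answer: -1/39593 ≈ -2.5257e-5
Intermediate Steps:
f(l) = 2
j(u, Z) = 6 (j(u, Z) = 8 - 1*2 = 8 - 2 = 6)
1/(E(12)*(j(8, -11) - 143)) = 1/((5 + 12)²*(6 - 143)) = 1/(17²*(-137)) = 1/(289*(-137)) = 1/(-39593) = -1/39593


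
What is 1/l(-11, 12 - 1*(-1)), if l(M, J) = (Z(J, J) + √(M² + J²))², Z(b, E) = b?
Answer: (13 + √290)⁻² ≈ 0.0011089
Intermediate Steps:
l(M, J) = (J + √(J² + M²))² (l(M, J) = (J + √(M² + J²))² = (J + √(J² + M²))²)
1/l(-11, 12 - 1*(-1)) = 1/(((12 - 1*(-1)) + √((12 - 1*(-1))² + (-11)²))²) = 1/(((12 + 1) + √((12 + 1)² + 121))²) = 1/((13 + √(13² + 121))²) = 1/((13 + √(169 + 121))²) = 1/((13 + √290)²) = (13 + √290)⁻²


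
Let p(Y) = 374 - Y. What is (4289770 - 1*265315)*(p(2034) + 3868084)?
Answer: 15560249398920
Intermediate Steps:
(4289770 - 1*265315)*(p(2034) + 3868084) = (4289770 - 1*265315)*((374 - 1*2034) + 3868084) = (4289770 - 265315)*((374 - 2034) + 3868084) = 4024455*(-1660 + 3868084) = 4024455*3866424 = 15560249398920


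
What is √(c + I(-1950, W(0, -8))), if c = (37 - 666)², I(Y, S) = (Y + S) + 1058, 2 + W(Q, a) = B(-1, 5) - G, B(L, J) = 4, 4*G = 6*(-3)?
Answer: √1579022/2 ≈ 628.30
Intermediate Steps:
G = -9/2 (G = (6*(-3))/4 = (¼)*(-18) = -9/2 ≈ -4.5000)
W(Q, a) = 13/2 (W(Q, a) = -2 + (4 - 1*(-9/2)) = -2 + (4 + 9/2) = -2 + 17/2 = 13/2)
I(Y, S) = 1058 + S + Y (I(Y, S) = (S + Y) + 1058 = 1058 + S + Y)
c = 395641 (c = (-629)² = 395641)
√(c + I(-1950, W(0, -8))) = √(395641 + (1058 + 13/2 - 1950)) = √(395641 - 1771/2) = √(789511/2) = √1579022/2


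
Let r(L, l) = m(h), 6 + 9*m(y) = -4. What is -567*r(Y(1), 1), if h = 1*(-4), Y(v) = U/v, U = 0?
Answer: 630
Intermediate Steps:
Y(v) = 0 (Y(v) = 0/v = 0)
h = -4
m(y) = -10/9 (m(y) = -⅔ + (⅑)*(-4) = -⅔ - 4/9 = -10/9)
r(L, l) = -10/9
-567*r(Y(1), 1) = -567*(-10/9) = 630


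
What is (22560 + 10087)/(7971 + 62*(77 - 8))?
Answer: 32647/12249 ≈ 2.6653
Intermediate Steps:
(22560 + 10087)/(7971 + 62*(77 - 8)) = 32647/(7971 + 62*69) = 32647/(7971 + 4278) = 32647/12249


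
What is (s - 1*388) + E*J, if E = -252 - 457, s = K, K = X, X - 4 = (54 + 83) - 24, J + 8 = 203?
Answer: -138526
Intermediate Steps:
J = 195 (J = -8 + 203 = 195)
X = 117 (X = 4 + ((54 + 83) - 24) = 4 + (137 - 24) = 4 + 113 = 117)
K = 117
s = 117
E = -709
(s - 1*388) + E*J = (117 - 1*388) - 709*195 = (117 - 388) - 138255 = -271 - 138255 = -138526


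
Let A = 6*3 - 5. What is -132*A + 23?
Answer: -1693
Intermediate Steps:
A = 13 (A = 18 - 5 = 13)
-132*A + 23 = -132*13 + 23 = -1716 + 23 = -1693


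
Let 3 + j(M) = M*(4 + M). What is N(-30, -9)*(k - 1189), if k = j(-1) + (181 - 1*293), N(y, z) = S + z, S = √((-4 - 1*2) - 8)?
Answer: 11763 - 1307*I*√14 ≈ 11763.0 - 4890.3*I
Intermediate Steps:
j(M) = -3 + M*(4 + M)
S = I*√14 (S = √((-4 - 2) - 8) = √(-6 - 8) = √(-14) = I*√14 ≈ 3.7417*I)
N(y, z) = z + I*√14 (N(y, z) = I*√14 + z = z + I*√14)
k = -118 (k = (-3 + (-1)² + 4*(-1)) + (181 - 1*293) = (-3 + 1 - 4) + (181 - 293) = -6 - 112 = -118)
N(-30, -9)*(k - 1189) = (-9 + I*√14)*(-118 - 1189) = (-9 + I*√14)*(-1307) = 11763 - 1307*I*√14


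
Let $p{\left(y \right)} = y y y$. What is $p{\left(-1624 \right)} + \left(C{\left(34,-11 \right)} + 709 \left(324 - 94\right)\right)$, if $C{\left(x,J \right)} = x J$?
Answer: $-4282935928$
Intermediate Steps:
$C{\left(x,J \right)} = J x$
$p{\left(y \right)} = y^{3}$ ($p{\left(y \right)} = y^{2} y = y^{3}$)
$p{\left(-1624 \right)} + \left(C{\left(34,-11 \right)} + 709 \left(324 - 94\right)\right) = \left(-1624\right)^{3} + \left(\left(-11\right) 34 + 709 \left(324 - 94\right)\right) = -4283098624 + \left(-374 + 709 \cdot 230\right) = -4283098624 + \left(-374 + 163070\right) = -4283098624 + 162696 = -4282935928$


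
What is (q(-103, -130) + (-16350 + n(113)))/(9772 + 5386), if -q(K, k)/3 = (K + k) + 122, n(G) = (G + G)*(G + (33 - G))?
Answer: -8559/15158 ≈ -0.56465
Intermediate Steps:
n(G) = 66*G (n(G) = (2*G)*33 = 66*G)
q(K, k) = -366 - 3*K - 3*k (q(K, k) = -3*((K + k) + 122) = -3*(122 + K + k) = -366 - 3*K - 3*k)
(q(-103, -130) + (-16350 + n(113)))/(9772 + 5386) = ((-366 - 3*(-103) - 3*(-130)) + (-16350 + 66*113))/(9772 + 5386) = ((-366 + 309 + 390) + (-16350 + 7458))/15158 = (333 - 8892)*(1/15158) = -8559*1/15158 = -8559/15158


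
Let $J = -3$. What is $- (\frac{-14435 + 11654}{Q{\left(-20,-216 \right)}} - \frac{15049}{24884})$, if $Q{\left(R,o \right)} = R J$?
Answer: $\frac{1460528}{31105} \approx 46.955$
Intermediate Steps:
$Q{\left(R,o \right)} = - 3 R$ ($Q{\left(R,o \right)} = R \left(-3\right) = - 3 R$)
$- (\frac{-14435 + 11654}{Q{\left(-20,-216 \right)}} - \frac{15049}{24884}) = - (\frac{-14435 + 11654}{\left(-3\right) \left(-20\right)} - \frac{15049}{24884}) = - (- \frac{2781}{60} - \frac{15049}{24884}) = - (\left(-2781\right) \frac{1}{60} - \frac{15049}{24884}) = - (- \frac{927}{20} - \frac{15049}{24884}) = \left(-1\right) \left(- \frac{1460528}{31105}\right) = \frac{1460528}{31105}$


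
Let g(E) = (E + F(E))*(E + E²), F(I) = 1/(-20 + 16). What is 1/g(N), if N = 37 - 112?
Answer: -2/835275 ≈ -2.3944e-6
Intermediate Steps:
N = -75
F(I) = -¼ (F(I) = 1/(-4) = -¼)
g(E) = (-¼ + E)*(E + E²) (g(E) = (E - ¼)*(E + E²) = (-¼ + E)*(E + E²))
1/g(N) = 1/((¼)*(-75)*(-1 + 3*(-75) + 4*(-75)²)) = 1/((¼)*(-75)*(-1 - 225 + 4*5625)) = 1/((¼)*(-75)*(-1 - 225 + 22500)) = 1/((¼)*(-75)*22274) = 1/(-835275/2) = -2/835275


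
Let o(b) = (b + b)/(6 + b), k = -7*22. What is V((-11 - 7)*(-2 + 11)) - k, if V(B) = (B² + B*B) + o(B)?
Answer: 684373/13 ≈ 52644.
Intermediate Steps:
k = -154
o(b) = 2*b/(6 + b) (o(b) = (2*b)/(6 + b) = 2*b/(6 + b))
V(B) = 2*B² + 2*B/(6 + B) (V(B) = (B² + B*B) + 2*B/(6 + B) = (B² + B²) + 2*B/(6 + B) = 2*B² + 2*B/(6 + B))
V((-11 - 7)*(-2 + 11)) - k = 2*((-11 - 7)*(-2 + 11))*(1 + ((-11 - 7)*(-2 + 11))*(6 + (-11 - 7)*(-2 + 11)))/(6 + (-11 - 7)*(-2 + 11)) - 1*(-154) = 2*(-18*9)*(1 + (-18*9)*(6 - 18*9))/(6 - 18*9) + 154 = 2*(-162)*(1 - 162*(6 - 162))/(6 - 162) + 154 = 2*(-162)*(1 - 162*(-156))/(-156) + 154 = 2*(-162)*(-1/156)*(1 + 25272) + 154 = 2*(-162)*(-1/156)*25273 + 154 = 682371/13 + 154 = 684373/13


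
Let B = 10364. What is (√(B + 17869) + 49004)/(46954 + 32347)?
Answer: 49004/79301 + 3*√3137/79301 ≈ 0.62007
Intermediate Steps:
(√(B + 17869) + 49004)/(46954 + 32347) = (√(10364 + 17869) + 49004)/(46954 + 32347) = (√28233 + 49004)/79301 = (3*√3137 + 49004)*(1/79301) = (49004 + 3*√3137)*(1/79301) = 49004/79301 + 3*√3137/79301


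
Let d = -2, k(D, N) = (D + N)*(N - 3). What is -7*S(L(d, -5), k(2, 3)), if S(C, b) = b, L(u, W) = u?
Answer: 0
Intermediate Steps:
k(D, N) = (-3 + N)*(D + N) (k(D, N) = (D + N)*(-3 + N) = (-3 + N)*(D + N))
-7*S(L(d, -5), k(2, 3)) = -7*(3**2 - 3*2 - 3*3 + 2*3) = -7*(9 - 6 - 9 + 6) = -7*0 = 0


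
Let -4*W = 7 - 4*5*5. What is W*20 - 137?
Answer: 328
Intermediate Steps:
W = 93/4 (W = -(7 - 4*5*5)/4 = -(7 - 20*5)/4 = -(7 - 100)/4 = -¼*(-93) = 93/4 ≈ 23.250)
W*20 - 137 = (93/4)*20 - 137 = 465 - 137 = 328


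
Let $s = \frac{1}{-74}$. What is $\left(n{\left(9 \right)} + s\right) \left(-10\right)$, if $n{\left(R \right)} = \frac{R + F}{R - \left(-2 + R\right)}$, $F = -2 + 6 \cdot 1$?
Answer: $- \frac{2400}{37} \approx -64.865$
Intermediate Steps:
$F = 4$ ($F = -2 + 6 = 4$)
$n{\left(R \right)} = 2 + \frac{R}{2}$ ($n{\left(R \right)} = \frac{R + 4}{R - \left(-2 + R\right)} = \frac{4 + R}{2} = \left(4 + R\right) \frac{1}{2} = 2 + \frac{R}{2}$)
$s = - \frac{1}{74} \approx -0.013514$
$\left(n{\left(9 \right)} + s\right) \left(-10\right) = \left(\left(2 + \frac{1}{2} \cdot 9\right) - \frac{1}{74}\right) \left(-10\right) = \left(\left(2 + \frac{9}{2}\right) - \frac{1}{74}\right) \left(-10\right) = \left(\frac{13}{2} - \frac{1}{74}\right) \left(-10\right) = \frac{240}{37} \left(-10\right) = - \frac{2400}{37}$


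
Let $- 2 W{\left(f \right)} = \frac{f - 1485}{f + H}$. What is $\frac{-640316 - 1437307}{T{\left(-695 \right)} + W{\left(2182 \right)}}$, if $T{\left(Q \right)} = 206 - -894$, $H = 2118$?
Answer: $- \frac{5955852600}{3153101} \approx -1888.9$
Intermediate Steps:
$T{\left(Q \right)} = 1100$ ($T{\left(Q \right)} = 206 + 894 = 1100$)
$W{\left(f \right)} = - \frac{-1485 + f}{2 \left(2118 + f\right)}$ ($W{\left(f \right)} = - \frac{\left(f - 1485\right) \frac{1}{f + 2118}}{2} = - \frac{\left(-1485 + f\right) \frac{1}{2118 + f}}{2} = - \frac{\frac{1}{2118 + f} \left(-1485 + f\right)}{2} = - \frac{-1485 + f}{2 \left(2118 + f\right)}$)
$\frac{-640316 - 1437307}{T{\left(-695 \right)} + W{\left(2182 \right)}} = \frac{-640316 - 1437307}{1100 + \frac{1485 - 2182}{2 \left(2118 + 2182\right)}} = - \frac{2077623}{1100 + \frac{1485 - 2182}{2 \cdot 4300}} = - \frac{2077623}{1100 + \frac{1}{2} \cdot \frac{1}{4300} \left(-697\right)} = - \frac{2077623}{1100 - \frac{697}{8600}} = - \frac{2077623}{\frac{9459303}{8600}} = \left(-2077623\right) \frac{8600}{9459303} = - \frac{5955852600}{3153101}$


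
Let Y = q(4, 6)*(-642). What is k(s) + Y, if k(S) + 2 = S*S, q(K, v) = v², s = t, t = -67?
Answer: -18625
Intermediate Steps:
s = -67
k(S) = -2 + S² (k(S) = -2 + S*S = -2 + S²)
Y = -23112 (Y = 6²*(-642) = 36*(-642) = -23112)
k(s) + Y = (-2 + (-67)²) - 23112 = (-2 + 4489) - 23112 = 4487 - 23112 = -18625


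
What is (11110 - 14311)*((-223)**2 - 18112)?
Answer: -101206017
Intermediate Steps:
(11110 - 14311)*((-223)**2 - 18112) = -3201*(49729 - 18112) = -3201*31617 = -101206017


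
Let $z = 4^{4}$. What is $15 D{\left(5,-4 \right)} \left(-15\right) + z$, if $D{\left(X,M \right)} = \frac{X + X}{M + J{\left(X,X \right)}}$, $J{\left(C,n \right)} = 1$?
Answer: $1006$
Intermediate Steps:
$D{\left(X,M \right)} = \frac{2 X}{1 + M}$ ($D{\left(X,M \right)} = \frac{X + X}{M + 1} = \frac{2 X}{1 + M}$)
$z = 256$
$15 D{\left(5,-4 \right)} \left(-15\right) + z = 15 \cdot 2 \cdot 5 \frac{1}{1 - 4} \left(-15\right) + 256 = 15 \cdot 2 \cdot 5 \frac{1}{-3} \left(-15\right) + 256 = 15 \cdot 2 \cdot 5 \left(- \frac{1}{3}\right) \left(-15\right) + 256 = 15 \left(- \frac{10}{3}\right) \left(-15\right) + 256 = \left(-50\right) \left(-15\right) + 256 = 750 + 256 = 1006$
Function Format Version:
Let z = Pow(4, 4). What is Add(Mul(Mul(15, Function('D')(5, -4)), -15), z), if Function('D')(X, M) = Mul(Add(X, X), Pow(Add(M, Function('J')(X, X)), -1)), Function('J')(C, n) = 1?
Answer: 1006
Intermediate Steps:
Function('D')(X, M) = Mul(2, X, Pow(Add(1, M), -1)) (Function('D')(X, M) = Mul(Add(X, X), Pow(Add(M, 1), -1)) = Mul(Mul(2, X), Pow(Add(1, M), -1)) = Mul(2, X, Pow(Add(1, M), -1)))
z = 256
Add(Mul(Mul(15, Function('D')(5, -4)), -15), z) = Add(Mul(Mul(15, Mul(2, 5, Pow(Add(1, -4), -1))), -15), 256) = Add(Mul(Mul(15, Mul(2, 5, Pow(-3, -1))), -15), 256) = Add(Mul(Mul(15, Mul(2, 5, Rational(-1, 3))), -15), 256) = Add(Mul(Mul(15, Rational(-10, 3)), -15), 256) = Add(Mul(-50, -15), 256) = Add(750, 256) = 1006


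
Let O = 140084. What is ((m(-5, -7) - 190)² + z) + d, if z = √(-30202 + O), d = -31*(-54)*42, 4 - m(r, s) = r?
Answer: 103069 + √109882 ≈ 1.0340e+5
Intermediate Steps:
m(r, s) = 4 - r
d = 70308 (d = 1674*42 = 70308)
z = √109882 (z = √(-30202 + 140084) = √109882 ≈ 331.48)
((m(-5, -7) - 190)² + z) + d = (((4 - 1*(-5)) - 190)² + √109882) + 70308 = (((4 + 5) - 190)² + √109882) + 70308 = ((9 - 190)² + √109882) + 70308 = ((-181)² + √109882) + 70308 = (32761 + √109882) + 70308 = 103069 + √109882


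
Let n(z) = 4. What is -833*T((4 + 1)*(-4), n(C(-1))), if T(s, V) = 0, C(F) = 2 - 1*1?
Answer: 0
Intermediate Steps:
C(F) = 1 (C(F) = 2 - 1 = 1)
-833*T((4 + 1)*(-4), n(C(-1))) = -833*0 = 0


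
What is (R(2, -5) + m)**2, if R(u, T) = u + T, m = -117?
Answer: 14400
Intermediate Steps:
R(u, T) = T + u
(R(2, -5) + m)**2 = ((-5 + 2) - 117)**2 = (-3 - 117)**2 = (-120)**2 = 14400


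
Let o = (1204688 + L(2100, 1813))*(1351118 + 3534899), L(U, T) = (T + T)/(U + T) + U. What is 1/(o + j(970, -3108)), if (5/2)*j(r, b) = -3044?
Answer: 2795/16480413431472658 ≈ 1.6960e-13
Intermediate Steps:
L(U, T) = U + 2*T/(T + U) (L(U, T) = (2*T)/(T + U) + U = 2*T/(T + U) + U = U + 2*T/(T + U))
j(r, b) = -6088/5 (j(r, b) = (⅖)*(-3044) = -6088/5)
o = 3296082686975170/559 (o = (1204688 + (2100² + 2*1813 + 1813*2100)/(1813 + 2100))*(1351118 + 3534899) = (1204688 + (4410000 + 3626 + 3807300)/3913)*4886017 = (1204688 + (1/3913)*8220926)*4886017 = (1204688 + 1174418/559)*4886017 = (674595010/559)*4886017 = 3296082686975170/559 ≈ 5.8964e+12)
1/(o + j(970, -3108)) = 1/(3296082686975170/559 - 6088/5) = 1/(16480413431472658/2795) = 2795/16480413431472658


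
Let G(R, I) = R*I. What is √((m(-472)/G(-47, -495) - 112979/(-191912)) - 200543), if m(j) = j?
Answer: I*√111048872215381890451970/744138780 ≈ 447.82*I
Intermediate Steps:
G(R, I) = I*R
√((m(-472)/G(-47, -495) - 112979/(-191912)) - 200543) = √((-472/((-495*(-47))) - 112979/(-191912)) - 200543) = √((-472/23265 - 112979*(-1/191912)) - 200543) = √((-472*1/23265 + 112979/191912) - 200543) = √((-472/23265 + 112979/191912) - 200543) = √(2537873971/4464832680 - 200543) = √(-895388402271269/4464832680) = I*√111048872215381890451970/744138780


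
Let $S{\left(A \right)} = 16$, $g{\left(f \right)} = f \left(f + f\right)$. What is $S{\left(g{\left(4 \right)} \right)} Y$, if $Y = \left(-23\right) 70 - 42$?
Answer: $-26432$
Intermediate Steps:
$g{\left(f \right)} = 2 f^{2}$ ($g{\left(f \right)} = f 2 f = 2 f^{2}$)
$Y = -1652$ ($Y = -1610 - 42 = -1652$)
$S{\left(g{\left(4 \right)} \right)} Y = 16 \left(-1652\right) = -26432$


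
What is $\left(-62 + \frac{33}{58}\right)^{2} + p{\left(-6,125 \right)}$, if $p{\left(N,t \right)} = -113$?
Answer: $\frac{12314837}{3364} \approx 3660.8$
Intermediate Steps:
$\left(-62 + \frac{33}{58}\right)^{2} + p{\left(-6,125 \right)} = \left(-62 + \frac{33}{58}\right)^{2} - 113 = \left(- \frac{3563}{58}\right)^{2} - 113 = \frac{12694969}{3364} - 113 = \frac{12314837}{3364}$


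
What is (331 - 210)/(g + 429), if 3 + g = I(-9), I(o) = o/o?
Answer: 121/427 ≈ 0.28337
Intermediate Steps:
I(o) = 1
g = -2 (g = -3 + 1 = -2)
(331 - 210)/(g + 429) = (331 - 210)/(-2 + 429) = 121/427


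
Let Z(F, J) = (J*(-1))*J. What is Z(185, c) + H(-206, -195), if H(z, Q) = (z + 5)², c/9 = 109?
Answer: -921960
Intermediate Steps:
c = 981 (c = 9*109 = 981)
H(z, Q) = (5 + z)²
Z(F, J) = -J² (Z(F, J) = (-J)*J = -J²)
Z(185, c) + H(-206, -195) = -1*981² + (5 - 206)² = -1*962361 + (-201)² = -962361 + 40401 = -921960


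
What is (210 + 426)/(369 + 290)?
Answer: 636/659 ≈ 0.96510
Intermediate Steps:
(210 + 426)/(369 + 290) = 636/659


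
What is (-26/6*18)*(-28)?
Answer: 2184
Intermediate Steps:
(-26/6*18)*(-28) = (-26*1/6*18)*(-28) = -13/3*18*(-28) = -78*(-28) = 2184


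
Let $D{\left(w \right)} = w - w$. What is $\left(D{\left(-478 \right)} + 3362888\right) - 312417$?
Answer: $3050471$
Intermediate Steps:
$D{\left(w \right)} = 0$
$\left(D{\left(-478 \right)} + 3362888\right) - 312417 = \left(0 + 3362888\right) - 312417 = 3362888 - 312417 = 3050471$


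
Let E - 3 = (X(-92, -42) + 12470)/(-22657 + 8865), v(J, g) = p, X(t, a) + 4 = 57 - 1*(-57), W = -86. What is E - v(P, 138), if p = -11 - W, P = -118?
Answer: -251401/3448 ≈ -72.912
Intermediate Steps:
X(t, a) = 110 (X(t, a) = -4 + (57 - 1*(-57)) = -4 + (57 + 57) = -4 + 114 = 110)
p = 75 (p = -11 - 1*(-86) = -11 + 86 = 75)
v(J, g) = 75
E = 7199/3448 (E = 3 + (110 + 12470)/(-22657 + 8865) = 3 + 12580/(-13792) = 3 + 12580*(-1/13792) = 3 - 3145/3448 = 7199/3448 ≈ 2.0879)
E - v(P, 138) = 7199/3448 - 1*75 = 7199/3448 - 75 = -251401/3448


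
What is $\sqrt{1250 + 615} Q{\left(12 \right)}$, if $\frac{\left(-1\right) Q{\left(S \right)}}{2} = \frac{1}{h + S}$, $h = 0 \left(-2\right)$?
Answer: $- \frac{\sqrt{1865}}{6} \approx -7.1976$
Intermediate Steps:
$h = 0$
$Q{\left(S \right)} = - \frac{2}{S}$ ($Q{\left(S \right)} = - \frac{2}{0 + S} = - \frac{2}{S}$)
$\sqrt{1250 + 615} Q{\left(12 \right)} = \sqrt{1250 + 615} \left(- \frac{2}{12}\right) = \sqrt{1865} \left(\left(-2\right) \frac{1}{12}\right) = \sqrt{1865} \left(- \frac{1}{6}\right) = - \frac{\sqrt{1865}}{6}$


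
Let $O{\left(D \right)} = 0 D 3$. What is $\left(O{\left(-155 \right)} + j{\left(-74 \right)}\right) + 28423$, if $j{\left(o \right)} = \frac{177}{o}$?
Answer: $\frac{2103125}{74} \approx 28421.0$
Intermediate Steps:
$O{\left(D \right)} = 0$ ($O{\left(D \right)} = 0 \cdot 3 = 0$)
$\left(O{\left(-155 \right)} + j{\left(-74 \right)}\right) + 28423 = \left(0 + \frac{177}{-74}\right) + 28423 = \left(0 + 177 \left(- \frac{1}{74}\right)\right) + 28423 = \left(0 - \frac{177}{74}\right) + 28423 = - \frac{177}{74} + 28423 = \frac{2103125}{74}$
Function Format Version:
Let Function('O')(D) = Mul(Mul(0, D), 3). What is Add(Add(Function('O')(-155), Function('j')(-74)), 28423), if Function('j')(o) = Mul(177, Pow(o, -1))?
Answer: Rational(2103125, 74) ≈ 28421.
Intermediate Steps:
Function('O')(D) = 0 (Function('O')(D) = Mul(0, 3) = 0)
Add(Add(Function('O')(-155), Function('j')(-74)), 28423) = Add(Add(0, Mul(177, Pow(-74, -1))), 28423) = Add(Add(0, Mul(177, Rational(-1, 74))), 28423) = Add(Add(0, Rational(-177, 74)), 28423) = Add(Rational(-177, 74), 28423) = Rational(2103125, 74)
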